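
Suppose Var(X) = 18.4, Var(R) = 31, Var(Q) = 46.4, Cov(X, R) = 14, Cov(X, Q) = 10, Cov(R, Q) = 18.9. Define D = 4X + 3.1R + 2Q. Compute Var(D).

Var(D) = 1519.47

Var(D) = a²·Var(X) + b²·Var(R) + c²·Var(Q) + 2ab·Cov(X, R) + 2ac·Cov(X, Q) + 2bc·Cov(R, Q), with a = 4, b = 3.1, c = 2.
= 294.4 + 297.91 + 185.6 + 347.2 + 160 + 234.36
= 1519.47.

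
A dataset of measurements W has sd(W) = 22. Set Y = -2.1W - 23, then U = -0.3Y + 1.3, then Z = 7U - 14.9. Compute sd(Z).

sd(Y) = |-2.1|·22 = 46.2.
sd(U) = |-0.3|·46.2 = 13.86.
sd(Z) = |7|·13.86 = 97.02.

sd(Z) = 97.02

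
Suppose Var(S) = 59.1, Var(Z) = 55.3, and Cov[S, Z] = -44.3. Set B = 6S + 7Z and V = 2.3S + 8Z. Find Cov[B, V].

By bilinearity, Cov[B, V] = ac·Var(S) + bd·Var(Z) + (ad+bc)·Cov[S, Z], with a=6, b=7, c=2.3, d=8.
ac·Var(S) = 6·2.3·59.1 = 815.58
bd·Var(Z) = 7·8·55.3 = 3096.8
(ad+bc)·Cov[S, Z] = (64.1)·(-44.3) = -2839.63
Cov[B, V] = 815.58 + 3096.8 + (-2839.63) = 1072.75.

Cov[B, V] = 1072.75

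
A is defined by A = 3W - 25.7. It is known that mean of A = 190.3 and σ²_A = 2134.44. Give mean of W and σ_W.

mean of W = 72, σ_W = 15.4

From A = 3W - 25.7: mean of A = a·mean of W + b, so mean of W = (mean of A − b)/a = (190.3 − (-25.7))/3 = 72.
σ_A = √2134.44 = 46.2.
σ_A = |a|·σ_W, so σ_W = 46.2/|3| = 15.4.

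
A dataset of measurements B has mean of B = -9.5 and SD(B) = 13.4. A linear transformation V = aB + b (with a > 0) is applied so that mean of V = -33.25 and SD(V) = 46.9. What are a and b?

SD(V) = a·SD(B) (a > 0), so a = 46.9/13.4 = 3.5.
mean of V = a·mean of B + b, so b = -33.25 − 3.5·(-9.5) = 0.

a = 3.5, b = 0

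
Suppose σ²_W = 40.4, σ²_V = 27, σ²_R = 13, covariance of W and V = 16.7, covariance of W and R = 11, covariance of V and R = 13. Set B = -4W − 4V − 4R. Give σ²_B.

σ²_B = a²·σ²_W + b²·σ²_V + c²·σ²_R + 2ab·covariance of W and V + 2ac·covariance of W and R + 2bc·covariance of V and R, with a = -4, b = -4, c = -4.
= 646.4 + 432 + 208 + 534.4 + 352 + 416
= 2588.8.

σ²_B = 2588.8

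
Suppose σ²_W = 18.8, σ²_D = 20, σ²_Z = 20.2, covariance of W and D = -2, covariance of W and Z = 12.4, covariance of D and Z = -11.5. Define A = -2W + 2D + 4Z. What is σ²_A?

σ²_A = a²·σ²_W + b²·σ²_D + c²·σ²_Z + 2ab·covariance of W and D + 2ac·covariance of W and Z + 2bc·covariance of D and Z, with a = -2, b = 2, c = 4.
= 75.2 + 80 + 323.2 + 16 + (-198.4) + (-184)
= 112.

σ²_A = 112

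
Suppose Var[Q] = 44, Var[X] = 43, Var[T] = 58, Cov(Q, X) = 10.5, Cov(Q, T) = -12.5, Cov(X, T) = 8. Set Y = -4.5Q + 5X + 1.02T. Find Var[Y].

Var[Y] = a²·Var[Q] + b²·Var[X] + c²·Var[T] + 2ab·Cov(Q, X) + 2ac·Cov(Q, T) + 2bc·Cov(X, T), with a = -4.5, b = 5, c = 1.02.
= 891 + 1075 + 60.3432 + (-472.5) + 114.75 + 81.6
= 1750.1932.

Var[Y] = 1750.1932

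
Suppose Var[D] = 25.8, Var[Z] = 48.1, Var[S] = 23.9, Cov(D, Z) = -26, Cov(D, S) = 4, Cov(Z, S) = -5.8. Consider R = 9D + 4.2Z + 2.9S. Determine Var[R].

Var[R] = a²·Var[D] + b²·Var[Z] + c²·Var[S] + 2ab·Cov(D, Z) + 2ac·Cov(D, S) + 2bc·Cov(Z, S), with a = 9, b = 4.2, c = 2.9.
= 2089.8 + 848.484 + 200.999 + (-1965.6) + 208.8 + (-141.288)
= 1241.195.

Var[R] = 1241.195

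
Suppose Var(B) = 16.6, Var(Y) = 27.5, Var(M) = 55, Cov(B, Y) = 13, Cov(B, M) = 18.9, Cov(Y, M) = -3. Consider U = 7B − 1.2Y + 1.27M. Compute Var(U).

Var(U) = a²·Var(B) + b²·Var(Y) + c²·Var(M) + 2ab·Cov(B, Y) + 2ac·Cov(B, M) + 2bc·Cov(Y, M), with a = 7, b = -1.2, c = 1.27.
= 813.4 + 39.6 + 88.7095 + (-218.4) + 336.042 + 9.144
= 1068.4955.

Var(U) = 1068.4955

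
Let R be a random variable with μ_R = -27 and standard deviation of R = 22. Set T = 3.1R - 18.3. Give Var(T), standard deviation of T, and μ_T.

Var(T) = 4651.24, standard deviation of T = 68.2, μ_T = -102

T = 3.1R - 18.3 is linear with a = 3.1, b = -18.3.
Var(R) = 22² = 484.
Var(T) = a²·Var(R) = 3.1²·484 = 4651.24 (the additive constant -18.3 does not affect variance).
standard deviation of T = |a|·standard deviation of R = |3.1|·22 = 68.2.
μ_T = a·μ_R + b = 3.1·(-27) + (-18.3) = -102.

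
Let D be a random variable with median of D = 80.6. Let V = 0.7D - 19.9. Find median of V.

median of V = 36.52

A linear map preserves order up to sign, so median of V = a·median of D + b = 0.7·80.6 + (-19.9) = 36.52.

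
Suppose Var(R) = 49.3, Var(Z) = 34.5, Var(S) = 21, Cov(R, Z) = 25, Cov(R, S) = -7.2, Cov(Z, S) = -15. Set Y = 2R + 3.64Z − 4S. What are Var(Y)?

Var(Y) = a²·Var(R) + b²·Var(Z) + c²·Var(S) + 2ab·Cov(R, Z) + 2ac·Cov(R, S) + 2bc·Cov(Z, S), with a = 2, b = 3.64, c = -4.
= 197.2 + 457.1112 + 336 + 364 + 115.2 + 436.8
= 1906.3112.

Var(Y) = 1906.3112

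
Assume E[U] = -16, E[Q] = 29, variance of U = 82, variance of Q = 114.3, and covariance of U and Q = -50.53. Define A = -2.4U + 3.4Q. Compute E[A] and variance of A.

E[A] = 137, variance of A = 2618.2776

E[A] = (-2.4)·E[U] + 3.4·E[Q] = (-2.4)·(-16) + 3.4·29 = 137.
variance of A = a²·variance of U + b²·variance of Q + 2ab·covariance of U and Q with a = -2.4, b = 3.4.
= (-2.4)²·82 + 3.4²·114.3 + 2·(-2.4)·3.4·(-50.53)
= 472.32 + 1321.308 + 824.6496 = 2618.2776.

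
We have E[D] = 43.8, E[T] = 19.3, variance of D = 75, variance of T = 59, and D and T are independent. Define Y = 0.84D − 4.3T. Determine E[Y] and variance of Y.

E[Y] = 0.84·E[D] + (-4.3)·E[T] = 0.84·43.8 + (-4.3)·19.3 = -46.198.
variance of Y = a²·variance of D + b²·variance of T + 2ab·covariance of D and T with a = 0.84, b = -4.3.
Independence gives covariance of D and T = 0.
= 0.84²·75 + (-4.3)²·59 + 2·0.84·(-4.3)·0
= 52.92 + 1090.91 + 0 = 1143.83.

E[Y] = -46.198, variance of Y = 1143.83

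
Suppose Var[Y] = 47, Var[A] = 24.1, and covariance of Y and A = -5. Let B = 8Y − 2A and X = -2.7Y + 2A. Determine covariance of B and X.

covariance of B and X = -1218.6

By bilinearity, covariance of B and X = ac·Var[Y] + bd·Var[A] + (ad+bc)·covariance of Y and A, with a=8, b=-2, c=-2.7, d=2.
ac·Var[Y] = 8·(-2.7)·47 = -1015.2
bd·Var[A] = (-2)·2·24.1 = -96.4
(ad+bc)·covariance of Y and A = (21.4)·(-5) = -107
covariance of B and X = -1015.2 + (-96.4) + (-107) = -1218.6.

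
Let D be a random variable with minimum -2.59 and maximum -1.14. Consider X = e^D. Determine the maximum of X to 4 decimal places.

max(X) = 0.3198

e^D is increasing on this domain, so max(X) comes from max(D) = -1.14: max(X) = exp(-1.14) ≈ 0.3198.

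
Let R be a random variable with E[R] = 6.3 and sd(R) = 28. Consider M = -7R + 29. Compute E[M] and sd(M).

M = -7R + 29 is linear with a = -7, b = 29.
E[M] = a·E[R] + b = (-7)·6.3 + 29 = -15.1.
sd(M) = |a|·sd(R) = |-7|·28 = 196.

E[M] = -15.1, sd(M) = 196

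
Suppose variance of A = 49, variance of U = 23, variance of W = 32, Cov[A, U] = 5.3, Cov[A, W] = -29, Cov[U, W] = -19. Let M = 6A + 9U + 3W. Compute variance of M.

variance of M = a²·variance of A + b²·variance of U + c²·variance of W + 2ab·Cov[A, U] + 2ac·Cov[A, W] + 2bc·Cov[U, W], with a = 6, b = 9, c = 3.
= 1764 + 1863 + 288 + 572.4 + (-1044) + (-1026)
= 2417.4.

variance of M = 2417.4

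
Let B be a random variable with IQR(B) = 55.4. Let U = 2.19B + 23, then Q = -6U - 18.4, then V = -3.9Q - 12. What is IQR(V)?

IQR(V) = 2839.0284

IQR(U) = |2.19|·55.4 = 121.326.
IQR(Q) = |-6|·121.326 = 727.956.
IQR(V) = |-3.9|·727.956 = 2839.0284.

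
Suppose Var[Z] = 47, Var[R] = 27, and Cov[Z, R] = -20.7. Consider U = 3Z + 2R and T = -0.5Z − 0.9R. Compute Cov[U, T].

Cov[U, T] = -42.51

By bilinearity, Cov[U, T] = ac·Var[Z] + bd·Var[R] + (ad+bc)·Cov[Z, R], with a=3, b=2, c=-0.5, d=-0.9.
ac·Var[Z] = 3·(-0.5)·47 = -70.5
bd·Var[R] = 2·(-0.9)·27 = -48.6
(ad+bc)·Cov[Z, R] = (-3.7)·(-20.7) = 76.59
Cov[U, T] = -70.5 + (-48.6) + 76.59 = -42.51.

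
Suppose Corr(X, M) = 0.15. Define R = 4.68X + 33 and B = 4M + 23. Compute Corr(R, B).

Corr(R, B) = 0.15

Linear rescalings preserve correlation up to sign; here the slopes 4.68 and 4 have the same sign, so Corr(R, B) = Corr(X, M) = 0.15.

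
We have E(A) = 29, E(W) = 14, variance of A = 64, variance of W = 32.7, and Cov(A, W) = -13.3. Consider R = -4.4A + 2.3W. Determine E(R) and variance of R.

E(R) = (-4.4)·E(A) + 2.3·E(W) = (-4.4)·29 + 2.3·14 = -95.4.
variance of R = a²·variance of A + b²·variance of W + 2ab·Cov(A, W) with a = -4.4, b = 2.3.
= (-4.4)²·64 + 2.3²·32.7 + 2·(-4.4)·2.3·(-13.3)
= 1239.04 + 172.983 + 269.192 = 1681.215.

E(R) = -95.4, variance of R = 1681.215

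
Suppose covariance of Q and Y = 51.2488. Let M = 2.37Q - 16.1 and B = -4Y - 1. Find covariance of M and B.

covariance of M and B = a·c·covariance of Q and Y = 2.37·(-4)·51.2488 = -485.838624. Additive constants drop out.

covariance of M and B = -485.838624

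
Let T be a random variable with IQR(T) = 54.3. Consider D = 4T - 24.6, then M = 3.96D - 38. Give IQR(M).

IQR(D) = |4|·54.3 = 217.2.
IQR(M) = |3.96|·217.2 = 860.112.

IQR(M) = 860.112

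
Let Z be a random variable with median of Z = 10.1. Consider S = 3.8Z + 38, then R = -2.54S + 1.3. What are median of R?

median of R = -192.7052

median of S = 3.8·10.1 + 38 = 76.38.
median of R = (-2.54)·76.38 + 1.3 = -192.7052.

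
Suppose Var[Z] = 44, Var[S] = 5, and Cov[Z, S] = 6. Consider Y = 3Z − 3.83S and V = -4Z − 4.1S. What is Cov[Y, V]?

By bilinearity, Cov[Y, V] = ac·Var[Z] + bd·Var[S] + (ad+bc)·Cov[Z, S], with a=3, b=-3.83, c=-4, d=-4.1.
ac·Var[Z] = 3·(-4)·44 = -528
bd·Var[S] = (-3.83)·(-4.1)·5 = 78.515
(ad+bc)·Cov[Z, S] = (3.02)·6 = 18.12
Cov[Y, V] = -528 + 78.515 + 18.12 = -431.365.

Cov[Y, V] = -431.365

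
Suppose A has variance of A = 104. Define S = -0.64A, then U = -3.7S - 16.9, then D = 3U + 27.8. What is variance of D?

variance of S = (-0.64)²·104 = 42.5984.
variance of U = (-3.7)²·42.5984 = 583.172096.
variance of D = 3²·583.172096 = 5248.548864.

variance of D = 5248.548864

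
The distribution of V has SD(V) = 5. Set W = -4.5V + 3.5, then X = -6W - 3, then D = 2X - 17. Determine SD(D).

SD(D) = 270

SD(W) = |-4.5|·5 = 22.5.
SD(X) = |-6|·22.5 = 135.
SD(D) = |2|·135 = 270.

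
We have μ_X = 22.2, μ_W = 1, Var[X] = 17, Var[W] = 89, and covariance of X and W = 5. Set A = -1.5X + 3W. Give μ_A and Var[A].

μ_A = (-1.5)·μ_X + 3·μ_W = (-1.5)·22.2 + 3·1 = -30.3.
Var[A] = a²·Var[X] + b²·Var[W] + 2ab·covariance of X and W with a = -1.5, b = 3.
= (-1.5)²·17 + 3²·89 + 2·(-1.5)·3·5
= 38.25 + 801 + (-45) = 794.25.

μ_A = -30.3, Var[A] = 794.25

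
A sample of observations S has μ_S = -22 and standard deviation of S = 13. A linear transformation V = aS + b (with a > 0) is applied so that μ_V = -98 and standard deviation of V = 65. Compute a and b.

standard deviation of V = a·standard deviation of S (a > 0), so a = 65/13 = 5.
μ_V = a·μ_S + b, so b = -98 − 5·(-22) = 12.

a = 5, b = 12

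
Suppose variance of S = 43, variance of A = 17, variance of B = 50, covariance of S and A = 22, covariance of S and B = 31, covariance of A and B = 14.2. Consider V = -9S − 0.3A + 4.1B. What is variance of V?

variance of V = a²·variance of S + b²·variance of A + c²·variance of B + 2ab·covariance of S and A + 2ac·covariance of S and B + 2bc·covariance of A and B, with a = -9, b = -0.3, c = 4.1.
= 3483 + 1.53 + 840.5 + 118.8 + (-2287.8) + (-34.932)
= 2121.098.

variance of V = 2121.098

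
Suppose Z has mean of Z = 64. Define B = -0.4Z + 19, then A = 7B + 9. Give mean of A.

mean of B = (-0.4)·64 + 19 = -6.6.
mean of A = 7·(-6.6) + 9 = -37.2.

mean of A = -37.2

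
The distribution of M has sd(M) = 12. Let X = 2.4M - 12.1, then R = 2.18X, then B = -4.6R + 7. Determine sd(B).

sd(X) = |2.4|·12 = 28.8.
sd(R) = |2.18|·28.8 = 62.784.
sd(B) = |-4.6|·62.784 = 288.8064.

sd(B) = 288.8064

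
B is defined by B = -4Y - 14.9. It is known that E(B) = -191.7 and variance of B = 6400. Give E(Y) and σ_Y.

From B = -4Y - 14.9: E(B) = a·E(Y) + b, so E(Y) = (E(B) − b)/a = (-191.7 − (-14.9))/(-4) = 44.2.
σ_B = √6400 = 80.
σ_B = |a|·σ_Y, so σ_Y = 80/|-4| = 20.

E(Y) = 44.2, σ_Y = 20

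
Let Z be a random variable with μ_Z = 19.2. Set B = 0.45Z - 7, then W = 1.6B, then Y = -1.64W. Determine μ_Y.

μ_Y = -4.30336

μ_B = 0.45·19.2 + (-7) = 1.64.
μ_W = 1.6·1.64 = 2.624.
μ_Y = (-1.64)·2.624 = -4.30336.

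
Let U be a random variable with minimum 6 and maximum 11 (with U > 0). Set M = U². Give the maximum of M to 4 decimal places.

U² is increasing on this domain, so max(M) comes from max(U) = 11: max(M) = square(11) = 121.

max(M) = 121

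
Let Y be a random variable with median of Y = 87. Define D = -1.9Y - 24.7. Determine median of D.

median of D = -190

A linear map preserves order up to sign, so median of D = a·median of Y + b = (-1.9)·87 + (-24.7) = -190.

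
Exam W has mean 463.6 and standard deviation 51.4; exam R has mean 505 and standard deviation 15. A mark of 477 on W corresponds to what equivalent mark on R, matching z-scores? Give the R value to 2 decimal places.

z = (477 − 463.6)/51.4 ≈ 0.2607.
R = 505 + z·15 = 505 + (477 − 463.6)·15/51.4 ≈ 508.91.

R = 508.91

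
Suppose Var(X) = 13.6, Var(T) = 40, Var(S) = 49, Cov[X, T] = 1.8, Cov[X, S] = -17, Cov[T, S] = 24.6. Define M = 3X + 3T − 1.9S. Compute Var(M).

Var(M) = a²·Var(X) + b²·Var(T) + c²·Var(S) + 2ab·Cov[X, T] + 2ac·Cov[X, S] + 2bc·Cov[T, S], with a = 3, b = 3, c = -1.9.
= 122.4 + 360 + 176.89 + 32.4 + 193.8 + (-280.44)
= 605.05.

Var(M) = 605.05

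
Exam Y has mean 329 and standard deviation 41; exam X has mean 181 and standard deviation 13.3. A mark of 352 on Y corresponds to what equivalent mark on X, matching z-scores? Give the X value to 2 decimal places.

X = 188.46

z = (352 − 329)/41 ≈ 0.561.
X = 181 + z·13.3 = 181 + (352 − 329)·13.3/41 ≈ 188.46.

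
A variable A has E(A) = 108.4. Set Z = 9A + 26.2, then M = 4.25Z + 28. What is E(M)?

E(Z) = 9·108.4 + 26.2 = 1001.8.
E(M) = 4.25·1001.8 + 28 = 4285.65.

E(M) = 4285.65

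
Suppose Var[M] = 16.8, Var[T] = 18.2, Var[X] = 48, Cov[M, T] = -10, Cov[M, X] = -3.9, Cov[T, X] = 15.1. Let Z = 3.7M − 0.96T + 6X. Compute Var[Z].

Var[Z] = a²·Var[M] + b²·Var[T] + c²·Var[X] + 2ab·Cov[M, T] + 2ac·Cov[M, X] + 2bc·Cov[T, X], with a = 3.7, b = -0.96, c = 6.
= 229.992 + 16.77312 + 1728 + 71.04 + (-173.16) + (-173.952)
= 1698.69312.

Var[Z] = 1698.69312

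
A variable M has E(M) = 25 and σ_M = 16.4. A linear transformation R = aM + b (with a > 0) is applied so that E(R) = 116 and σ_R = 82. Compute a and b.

σ_R = a·σ_M (a > 0), so a = 82/16.4 = 5.
E(R) = a·E(M) + b, so b = 116 − 5·25 = -9.

a = 5, b = -9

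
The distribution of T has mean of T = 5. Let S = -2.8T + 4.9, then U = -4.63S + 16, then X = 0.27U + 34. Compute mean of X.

mean of S = (-2.8)·5 + 4.9 = -9.1.
mean of U = (-4.63)·(-9.1) + 16 = 58.133.
mean of X = 0.27·58.133 + 34 = 49.69591.

mean of X = 49.69591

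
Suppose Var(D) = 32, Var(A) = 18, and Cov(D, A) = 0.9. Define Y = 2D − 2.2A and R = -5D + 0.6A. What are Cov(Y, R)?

By bilinearity, Cov(Y, R) = ac·Var(D) + bd·Var(A) + (ad+bc)·Cov(D, A), with a=2, b=-2.2, c=-5, d=0.6.
ac·Var(D) = 2·(-5)·32 = -320
bd·Var(A) = (-2.2)·0.6·18 = -23.76
(ad+bc)·Cov(D, A) = (12.2)·0.9 = 10.98
Cov(Y, R) = -320 + (-23.76) + 10.98 = -332.78.

Cov(Y, R) = -332.78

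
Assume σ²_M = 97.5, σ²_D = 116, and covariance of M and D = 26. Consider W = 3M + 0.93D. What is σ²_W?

σ²_W = 1122.9084

σ²_W = a²·σ²_M + b²·σ²_D + 2ab·covariance of M and D with a = 3, b = 0.93.
= 3²·97.5 + 0.93²·116 + 2·3·0.93·26
= 877.5 + 100.3284 + 145.08 = 1122.9084.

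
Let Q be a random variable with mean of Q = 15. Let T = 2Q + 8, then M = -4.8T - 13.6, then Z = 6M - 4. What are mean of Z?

mean of T = 2·15 + 8 = 38.
mean of M = (-4.8)·38 + (-13.6) = -196.
mean of Z = 6·(-196) + (-4) = -1180.

mean of Z = -1180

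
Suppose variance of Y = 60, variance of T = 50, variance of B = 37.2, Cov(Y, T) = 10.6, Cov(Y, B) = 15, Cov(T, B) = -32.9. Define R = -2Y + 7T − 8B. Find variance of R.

variance of R = a²·variance of Y + b²·variance of T + c²·variance of B + 2ab·Cov(Y, T) + 2ac·Cov(Y, B) + 2bc·Cov(T, B), with a = -2, b = 7, c = -8.
= 240 + 2450 + 2380.8 + (-296.8) + 480 + 3684.8
= 8938.8.

variance of R = 8938.8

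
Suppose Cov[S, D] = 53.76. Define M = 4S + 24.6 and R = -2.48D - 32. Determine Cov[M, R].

Cov[M, R] = -533.2992

Cov[M, R] = a·c·Cov[S, D] = 4·(-2.48)·53.76 = -533.2992. Additive constants drop out.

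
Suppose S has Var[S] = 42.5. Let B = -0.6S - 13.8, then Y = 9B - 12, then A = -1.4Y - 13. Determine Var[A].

Var[B] = (-0.6)²·42.5 = 15.3.
Var[Y] = 9²·15.3 = 1239.3.
Var[A] = (-1.4)²·1239.3 = 2429.028.

Var[A] = 2429.028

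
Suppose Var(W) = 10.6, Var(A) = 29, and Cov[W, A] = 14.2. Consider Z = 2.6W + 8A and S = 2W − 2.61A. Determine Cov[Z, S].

By bilinearity, Cov[Z, S] = ac·Var(W) + bd·Var(A) + (ad+bc)·Cov[W, A], with a=2.6, b=8, c=2, d=-2.61.
ac·Var(W) = 2.6·2·10.6 = 55.12
bd·Var(A) = 8·(-2.61)·29 = -605.52
(ad+bc)·Cov[W, A] = (9.214)·14.2 = 130.8388
Cov[Z, S] = 55.12 + (-605.52) + 130.8388 = -419.5612.

Cov[Z, S] = -419.5612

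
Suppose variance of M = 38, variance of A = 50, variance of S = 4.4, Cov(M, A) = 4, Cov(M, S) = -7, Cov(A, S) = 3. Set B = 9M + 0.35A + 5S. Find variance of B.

variance of B = 2599.825

variance of B = a²·variance of M + b²·variance of A + c²·variance of S + 2ab·Cov(M, A) + 2ac·Cov(M, S) + 2bc·Cov(A, S), with a = 9, b = 0.35, c = 5.
= 3078 + 6.125 + 110 + 25.2 + (-630) + 10.5
= 2599.825.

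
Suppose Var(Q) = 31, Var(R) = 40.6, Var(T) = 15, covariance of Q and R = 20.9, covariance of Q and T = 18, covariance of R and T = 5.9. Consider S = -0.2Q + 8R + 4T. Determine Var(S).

Var(S) = a²·Var(Q) + b²·Var(R) + c²·Var(T) + 2ab·covariance of Q and R + 2ac·covariance of Q and T + 2bc·covariance of R and T, with a = -0.2, b = 8, c = 4.
= 1.24 + 2598.4 + 240 + (-66.88) + (-28.8) + 377.6
= 3121.56.

Var(S) = 3121.56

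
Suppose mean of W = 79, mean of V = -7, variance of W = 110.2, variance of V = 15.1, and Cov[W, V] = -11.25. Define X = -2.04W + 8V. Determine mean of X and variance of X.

mean of X = -217.16, variance of X = 1792.20832

mean of X = (-2.04)·mean of W + 8·mean of V = (-2.04)·79 + 8·(-7) = -217.16.
variance of X = a²·variance of W + b²·variance of V + 2ab·Cov[W, V] with a = -2.04, b = 8.
= (-2.04)²·110.2 + 8²·15.1 + 2·(-2.04)·8·(-11.25)
= 458.60832 + 966.4 + 367.2 = 1792.20832.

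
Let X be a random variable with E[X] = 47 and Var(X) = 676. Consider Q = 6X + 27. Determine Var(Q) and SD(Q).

Q = 6X + 27 is linear with a = 6, b = 27.
Var(Q) = a²·Var(X) = 6²·676 = 24336 (the additive constant 27 does not affect variance).
SD(X) = √676 = 26.
SD(Q) = |a|·SD(X) = |6|·26 = 156.

Var(Q) = 24336, SD(Q) = 156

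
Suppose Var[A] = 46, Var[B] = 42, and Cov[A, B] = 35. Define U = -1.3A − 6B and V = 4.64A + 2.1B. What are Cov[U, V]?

By bilinearity, Cov[U, V] = ac·Var[A] + bd·Var[B] + (ad+bc)·Cov[A, B], with a=-1.3, b=-6, c=4.64, d=2.1.
ac·Var[A] = (-1.3)·4.64·46 = -277.472
bd·Var[B] = (-6)·2.1·42 = -529.2
(ad+bc)·Cov[A, B] = (-30.57)·35 = -1069.95
Cov[U, V] = -277.472 + (-529.2) + (-1069.95) = -1876.622.

Cov[U, V] = -1876.622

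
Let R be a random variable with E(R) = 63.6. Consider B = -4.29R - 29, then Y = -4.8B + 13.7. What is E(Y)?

E(B) = (-4.29)·63.6 + (-29) = -301.844.
E(Y) = (-4.8)·(-301.844) + 13.7 = 1462.5512.

E(Y) = 1462.5512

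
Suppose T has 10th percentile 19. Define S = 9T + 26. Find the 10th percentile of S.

Since a = 9 > 0 the transformation is increasing, so the 10th percentile of S = a·(P_{10} of T) + b = 9·19 + 26 = 197.

10th percentile of S = 197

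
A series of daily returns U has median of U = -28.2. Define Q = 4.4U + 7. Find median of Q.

A linear map preserves order up to sign, so median of Q = a·median of U + b = 4.4·(-28.2) + 7 = -117.08.

median of Q = -117.08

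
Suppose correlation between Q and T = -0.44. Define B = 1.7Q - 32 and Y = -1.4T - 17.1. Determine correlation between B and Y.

Linear rescalings preserve |correlation|; the slopes 1.7 and -1.4 have opposite signs, so the correlation flips sign: correlation between B and Y = −correlation between Q and T = 0.44.

correlation between B and Y = 0.44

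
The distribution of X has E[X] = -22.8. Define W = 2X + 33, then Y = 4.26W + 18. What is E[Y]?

E[W] = 2·(-22.8) + 33 = -12.6.
E[Y] = 4.26·(-12.6) + 18 = -35.676.

E[Y] = -35.676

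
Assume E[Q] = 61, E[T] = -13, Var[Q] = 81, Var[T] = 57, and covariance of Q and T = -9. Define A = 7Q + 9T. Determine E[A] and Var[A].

E[A] = 310, Var[A] = 7452

E[A] = 7·E[Q] + 9·E[T] = 7·61 + 9·(-13) = 310.
Var[A] = a²·Var[Q] + b²·Var[T] + 2ab·covariance of Q and T with a = 7, b = 9.
= 7²·81 + 9²·57 + 2·7·9·(-9)
= 3969 + 4617 + (-1134) = 7452.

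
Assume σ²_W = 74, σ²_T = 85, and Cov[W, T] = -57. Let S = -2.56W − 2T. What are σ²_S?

σ²_S = a²·σ²_W + b²·σ²_T + 2ab·Cov[W, T] with a = -2.56, b = -2.
= (-2.56)²·74 + (-2)²·85 + 2·(-2.56)·(-2)·(-57)
= 484.9664 + 340 + (-583.68) = 241.2864.

σ²_S = 241.2864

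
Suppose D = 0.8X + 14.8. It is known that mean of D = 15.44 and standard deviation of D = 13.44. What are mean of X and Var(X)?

From D = 0.8X + 14.8: mean of D = a·mean of X + b, so mean of X = (mean of D − b)/a = (15.44 − 14.8)/0.8 = 0.8.
Var(D) = 13.44² = 180.6336.
Var(D) = a²·Var(X), so Var(X) = 180.6336/0.8² = 282.24.

mean of X = 0.8, Var(X) = 282.24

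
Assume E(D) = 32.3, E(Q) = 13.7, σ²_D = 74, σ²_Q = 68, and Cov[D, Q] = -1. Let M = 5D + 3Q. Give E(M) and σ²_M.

E(M) = 202.6, σ²_M = 2432

E(M) = 5·E(D) + 3·E(Q) = 5·32.3 + 3·13.7 = 202.6.
σ²_M = a²·σ²_D + b²·σ²_Q + 2ab·Cov[D, Q] with a = 5, b = 3.
= 5²·74 + 3²·68 + 2·5·3·(-1)
= 1850 + 612 + (-30) = 2432.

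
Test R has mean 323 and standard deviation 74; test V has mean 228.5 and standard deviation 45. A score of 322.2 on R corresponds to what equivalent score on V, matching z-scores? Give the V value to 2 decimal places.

V = 228.01

z = (322.2 − 323)/74 ≈ -0.0108.
V = 228.5 + z·45 = 228.5 + (322.2 − 323)·45/74 ≈ 228.01.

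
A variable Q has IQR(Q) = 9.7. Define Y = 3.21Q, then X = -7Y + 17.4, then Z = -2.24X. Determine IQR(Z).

IQR(Y) = |3.21|·9.7 = 31.137.
IQR(X) = |-7|·31.137 = 217.959.
IQR(Z) = |-2.24|·217.959 = 488.22816.

IQR(Z) = 488.22816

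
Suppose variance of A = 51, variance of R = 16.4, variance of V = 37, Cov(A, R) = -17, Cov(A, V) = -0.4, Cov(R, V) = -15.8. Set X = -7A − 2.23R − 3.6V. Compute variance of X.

variance of X = a²·variance of A + b²·variance of R + c²·variance of V + 2ab·Cov(A, R) + 2ac·Cov(A, V) + 2bc·Cov(R, V), with a = -7, b = -2.23, c = -3.6.
= 2499 + 81.55556 + 479.52 + (-530.74) + (-20.16) + (-253.6848)
= 2255.49076.

variance of X = 2255.49076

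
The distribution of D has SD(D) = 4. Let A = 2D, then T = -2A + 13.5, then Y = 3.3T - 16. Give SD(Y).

SD(Y) = 52.8

SD(A) = |2|·4 = 8.
SD(T) = |-2|·8 = 16.
SD(Y) = |3.3|·16 = 52.8.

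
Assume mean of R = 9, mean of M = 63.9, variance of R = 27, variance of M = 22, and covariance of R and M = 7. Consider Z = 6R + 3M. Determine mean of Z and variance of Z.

mean of Z = 6·mean of R + 3·mean of M = 6·9 + 3·63.9 = 245.7.
variance of Z = a²·variance of R + b²·variance of M + 2ab·covariance of R and M with a = 6, b = 3.
= 6²·27 + 3²·22 + 2·6·3·7
= 972 + 198 + 252 = 1422.

mean of Z = 245.7, variance of Z = 1422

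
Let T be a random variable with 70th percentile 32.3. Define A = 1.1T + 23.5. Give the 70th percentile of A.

70th percentile of A = 59.03

Since a = 1.1 > 0 the transformation is increasing, so the 70th percentile of A = a·(P_{70} of T) + b = 1.1·32.3 + 23.5 = 59.03.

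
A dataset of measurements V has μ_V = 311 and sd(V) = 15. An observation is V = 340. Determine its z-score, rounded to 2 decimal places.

z = (V − μ_V) / sd(V) = (340 − 311) / 15 ≈ 1.93.

z = 1.93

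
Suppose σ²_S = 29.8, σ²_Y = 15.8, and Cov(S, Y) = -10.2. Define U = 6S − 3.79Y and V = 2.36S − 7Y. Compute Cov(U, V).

By bilinearity, Cov(U, V) = ac·σ²_S + bd·σ²_Y + (ad+bc)·Cov(S, Y), with a=6, b=-3.79, c=2.36, d=-7.
ac·σ²_S = 6·2.36·29.8 = 421.968
bd·σ²_Y = (-3.79)·(-7)·15.8 = 419.174
(ad+bc)·Cov(S, Y) = (-50.9444)·(-10.2) = 519.63288
Cov(U, V) = 421.968 + 419.174 + 519.63288 = 1360.77488.

Cov(U, V) = 1360.77488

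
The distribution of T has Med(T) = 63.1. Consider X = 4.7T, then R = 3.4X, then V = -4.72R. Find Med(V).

Med(X) = 4.7·63.1 = 296.57.
Med(R) = 3.4·296.57 = 1008.338.
Med(V) = (-4.72)·1008.338 = -4759.35536.

Med(V) = -4759.35536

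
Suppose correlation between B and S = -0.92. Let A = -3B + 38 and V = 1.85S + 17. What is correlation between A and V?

correlation between A and V = 0.92

Linear rescalings preserve |correlation|; the slopes -3 and 1.85 have opposite signs, so the correlation flips sign: correlation between A and V = −correlation between B and S = 0.92.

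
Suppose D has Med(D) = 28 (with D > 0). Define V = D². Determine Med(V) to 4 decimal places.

D² is monotone on this domain, so Med(V) = square(28) = 784.

Med(V) = 784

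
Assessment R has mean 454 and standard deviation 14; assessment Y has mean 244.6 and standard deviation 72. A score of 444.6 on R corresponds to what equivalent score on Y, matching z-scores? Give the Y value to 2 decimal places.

z = (444.6 − 454)/14 ≈ -0.6714.
Y = 244.6 + z·72 = 244.6 + (444.6 − 454)·72/14 ≈ 196.26.

Y = 196.26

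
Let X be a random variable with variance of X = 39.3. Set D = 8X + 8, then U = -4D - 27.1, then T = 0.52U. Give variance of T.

variance of D = 8²·39.3 = 2515.2.
variance of U = (-4)²·2515.2 = 40243.2.
variance of T = 0.52²·40243.2 = 10881.76128.

variance of T = 10881.76128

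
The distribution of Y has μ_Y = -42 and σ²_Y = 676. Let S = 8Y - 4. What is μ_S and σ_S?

μ_S = -340, σ_S = 208

S = 8Y - 4 is linear with a = 8, b = -4.
μ_S = a·μ_Y + b = 8·(-42) + (-4) = -340.
σ_Y = √676 = 26.
σ_S = |a|·σ_Y = |8|·26 = 208.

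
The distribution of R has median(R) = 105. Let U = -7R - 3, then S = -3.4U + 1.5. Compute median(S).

median(U) = (-7)·105 + (-3) = -738.
median(S) = (-3.4)·(-738) + 1.5 = 2510.7.

median(S) = 2510.7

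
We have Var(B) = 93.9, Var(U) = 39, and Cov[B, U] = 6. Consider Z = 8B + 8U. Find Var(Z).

Var(Z) = 9273.6

Var(Z) = a²·Var(B) + b²·Var(U) + 2ab·Cov[B, U] with a = 8, b = 8.
= 8²·93.9 + 8²·39 + 2·8·8·6
= 6009.6 + 2496 + 768 = 9273.6.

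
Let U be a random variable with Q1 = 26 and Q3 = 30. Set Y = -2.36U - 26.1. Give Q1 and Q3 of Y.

Q1(Y) = -96.9, Q3(Y) = -87.46

a = -2.36 < 0 reverses order: Q1(Y) comes from Q3(U), Q3(Y) from Q1(U).
Q1(Y) = (-2.36)·30 + (-26.1) = -96.9; Q3(Y) = (-2.36)·26 + (-26.1) = -87.46.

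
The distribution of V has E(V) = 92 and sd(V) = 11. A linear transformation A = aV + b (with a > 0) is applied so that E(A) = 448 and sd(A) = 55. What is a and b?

sd(A) = a·sd(V) (a > 0), so a = 55/11 = 5.
E(A) = a·E(V) + b, so b = 448 − 5·92 = -12.

a = 5, b = -12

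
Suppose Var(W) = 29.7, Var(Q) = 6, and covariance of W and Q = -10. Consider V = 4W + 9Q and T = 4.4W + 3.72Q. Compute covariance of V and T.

covariance of V and T = 178.8

By bilinearity, covariance of V and T = ac·Var(W) + bd·Var(Q) + (ad+bc)·covariance of W and Q, with a=4, b=9, c=4.4, d=3.72.
ac·Var(W) = 4·4.4·29.7 = 522.72
bd·Var(Q) = 9·3.72·6 = 200.88
(ad+bc)·covariance of W and Q = (54.48)·(-10) = -544.8
covariance of V and T = 522.72 + 200.88 + (-544.8) = 178.8.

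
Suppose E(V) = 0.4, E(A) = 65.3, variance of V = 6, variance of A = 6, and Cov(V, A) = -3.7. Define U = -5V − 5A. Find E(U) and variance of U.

E(U) = -328.5, variance of U = 115

E(U) = (-5)·E(V) + (-5)·E(A) = (-5)·0.4 + (-5)·65.3 = -328.5.
variance of U = a²·variance of V + b²·variance of A + 2ab·Cov(V, A) with a = -5, b = -5.
= (-5)²·6 + (-5)²·6 + 2·(-5)·(-5)·(-3.7)
= 150 + 150 + (-185) = 115.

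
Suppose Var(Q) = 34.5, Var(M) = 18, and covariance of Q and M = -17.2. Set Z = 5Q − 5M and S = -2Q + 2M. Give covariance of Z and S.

By bilinearity, covariance of Z and S = ac·Var(Q) + bd·Var(M) + (ad+bc)·covariance of Q and M, with a=5, b=-5, c=-2, d=2.
ac·Var(Q) = 5·(-2)·34.5 = -345
bd·Var(M) = (-5)·2·18 = -180
(ad+bc)·covariance of Q and M = (20)·(-17.2) = -344
covariance of Z and S = -345 + (-180) + (-344) = -869.

covariance of Z and S = -869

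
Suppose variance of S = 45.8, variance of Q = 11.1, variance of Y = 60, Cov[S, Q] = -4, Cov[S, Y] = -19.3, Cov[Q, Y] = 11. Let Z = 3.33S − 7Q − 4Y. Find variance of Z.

variance of Z = 3328.40362

variance of Z = a²·variance of S + b²·variance of Q + c²·variance of Y + 2ab·Cov[S, Q] + 2ac·Cov[S, Y] + 2bc·Cov[Q, Y], with a = 3.33, b = -7, c = -4.
= 507.87162 + 543.9 + 960 + 186.48 + 514.152 + 616
= 3328.40362.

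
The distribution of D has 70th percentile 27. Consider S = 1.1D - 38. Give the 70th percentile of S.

Since a = 1.1 > 0 the transformation is increasing, so the 70th percentile of S = a·(P_{70} of D) + b = 1.1·27 + (-38) = -8.3.

70th percentile of S = -8.3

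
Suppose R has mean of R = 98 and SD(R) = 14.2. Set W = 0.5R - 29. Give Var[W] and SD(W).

W = 0.5R - 29 is linear with a = 0.5, b = -29.
Var[R] = 14.2² = 201.64.
Var[W] = a²·Var[R] = 0.5²·201.64 = 50.41 (the additive constant -29 does not affect variance).
SD(W) = |a|·SD(R) = |0.5|·14.2 = 7.1.

Var[W] = 50.41, SD(W) = 7.1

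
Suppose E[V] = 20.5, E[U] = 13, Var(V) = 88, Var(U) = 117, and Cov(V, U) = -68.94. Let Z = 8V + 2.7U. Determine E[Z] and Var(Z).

E[Z] = 8·E[V] + 2.7·E[U] = 8·20.5 + 2.7·13 = 199.1.
Var(Z) = a²·Var(V) + b²·Var(U) + 2ab·Cov(V, U) with a = 8, b = 2.7.
= 8²·88 + 2.7²·117 + 2·8·2.7·(-68.94)
= 5632 + 852.93 + (-2978.208) = 3506.722.

E[Z] = 199.1, Var(Z) = 3506.722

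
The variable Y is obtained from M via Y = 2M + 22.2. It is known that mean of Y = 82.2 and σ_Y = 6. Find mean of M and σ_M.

From Y = 2M + 22.2: mean of Y = a·mean of M + b, so mean of M = (mean of Y − b)/a = (82.2 − 22.2)/2 = 30.
σ_Y = |a|·σ_M, so σ_M = 6/|2| = 3.

mean of M = 30, σ_M = 3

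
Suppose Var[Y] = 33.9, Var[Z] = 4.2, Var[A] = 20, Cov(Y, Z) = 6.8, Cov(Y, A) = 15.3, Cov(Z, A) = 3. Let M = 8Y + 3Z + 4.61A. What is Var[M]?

Var[M] = a²·Var[Y] + b²·Var[Z] + c²·Var[A] + 2ab·Cov(Y, Z) + 2ac·Cov(Y, A) + 2bc·Cov(Z, A), with a = 8, b = 3, c = 4.61.
= 2169.6 + 37.8 + 425.042 + 326.4 + 1128.528 + 82.98
= 4170.35.

Var[M] = 4170.35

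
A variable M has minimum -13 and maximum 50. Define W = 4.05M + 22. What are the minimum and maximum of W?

min(W) = -30.65, max(W) = 224.5

a = 4.05 > 0, so min(W) = a·min(M)+b = 4.05·(-13) + 22 = -30.65 and max(W) = 4.05·50 + 22 = 224.5.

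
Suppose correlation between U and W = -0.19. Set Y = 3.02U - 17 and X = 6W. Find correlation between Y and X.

Linear rescalings preserve correlation up to sign; here the slopes 3.02 and 6 have the same sign, so correlation between Y and X = correlation between U and W = -0.19.

correlation between Y and X = -0.19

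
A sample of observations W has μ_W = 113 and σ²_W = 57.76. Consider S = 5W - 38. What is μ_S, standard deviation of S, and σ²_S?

S = 5W - 38 is linear with a = 5, b = -38.
μ_S = a·μ_W + b = 5·113 + (-38) = 527.
standard deviation of W = √57.76 = 7.6.
standard deviation of S = |a|·standard deviation of W = |5|·7.6 = 38.
σ²_S = a²·σ²_W = 5²·57.76 = 1444 (the additive constant -38 does not affect variance).

μ_S = 527, standard deviation of S = 38, σ²_S = 1444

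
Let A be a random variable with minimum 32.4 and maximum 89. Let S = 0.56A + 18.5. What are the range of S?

Range of A = 89 − 32.4 = 56.6.
Range(S) = |a|·Range(A) = |0.56|·56.6 = 31.696.

Range(S) = 31.696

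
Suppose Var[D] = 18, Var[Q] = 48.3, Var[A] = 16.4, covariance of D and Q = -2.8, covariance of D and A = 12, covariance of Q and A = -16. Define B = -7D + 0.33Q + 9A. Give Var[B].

Var[B] = 621.55587

Var[B] = a²·Var[D] + b²·Var[Q] + c²·Var[A] + 2ab·covariance of D and Q + 2ac·covariance of D and A + 2bc·covariance of Q and A, with a = -7, b = 0.33, c = 9.
= 882 + 5.25987 + 1328.4 + 12.936 + (-1512) + (-95.04)
= 621.55587.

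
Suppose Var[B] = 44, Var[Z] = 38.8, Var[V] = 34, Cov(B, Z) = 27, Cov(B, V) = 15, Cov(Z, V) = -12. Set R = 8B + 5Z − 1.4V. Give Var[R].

Var[R] = 5844.64

Var[R] = a²·Var[B] + b²·Var[Z] + c²·Var[V] + 2ab·Cov(B, Z) + 2ac·Cov(B, V) + 2bc·Cov(Z, V), with a = 8, b = 5, c = -1.4.
= 2816 + 970 + 66.64 + 2160 + (-336) + 168
= 5844.64.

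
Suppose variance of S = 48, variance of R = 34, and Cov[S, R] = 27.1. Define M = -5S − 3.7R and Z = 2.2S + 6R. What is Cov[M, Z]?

By bilinearity, Cov[M, Z] = ac·variance of S + bd·variance of R + (ad+bc)·Cov[S, R], with a=-5, b=-3.7, c=2.2, d=6.
ac·variance of S = (-5)·2.2·48 = -528
bd·variance of R = (-3.7)·6·34 = -754.8
(ad+bc)·Cov[S, R] = (-38.14)·27.1 = -1033.594
Cov[M, Z] = -528 + (-754.8) + (-1033.594) = -2316.394.

Cov[M, Z] = -2316.394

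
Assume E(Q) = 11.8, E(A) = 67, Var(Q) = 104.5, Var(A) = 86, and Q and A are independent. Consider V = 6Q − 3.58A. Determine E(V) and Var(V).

E(V) = -169.06, Var(V) = 4864.2104

E(V) = 6·E(Q) + (-3.58)·E(A) = 6·11.8 + (-3.58)·67 = -169.06.
Var(V) = a²·Var(Q) + b²·Var(A) + 2ab·Cov(Q, A) with a = 6, b = -3.58.
Independence gives Cov(Q, A) = 0.
= 6²·104.5 + (-3.58)²·86 + 2·6·(-3.58)·0
= 3762 + 1102.2104 + 0 = 4864.2104.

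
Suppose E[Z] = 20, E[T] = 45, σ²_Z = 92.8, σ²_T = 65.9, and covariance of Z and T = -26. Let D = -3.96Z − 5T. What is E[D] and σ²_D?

E[D] = (-3.96)·E[Z] + (-5)·E[T] = (-3.96)·20 + (-5)·45 = -304.2.
σ²_D = a²·σ²_Z + b²·σ²_T + 2ab·covariance of Z and T with a = -3.96, b = -5.
= (-3.96)²·92.8 + (-5)²·65.9 + 2·(-3.96)·(-5)·(-26)
= 1455.25248 + 1647.5 + (-1029.6) = 2073.15248.

E[D] = -304.2, σ²_D = 2073.15248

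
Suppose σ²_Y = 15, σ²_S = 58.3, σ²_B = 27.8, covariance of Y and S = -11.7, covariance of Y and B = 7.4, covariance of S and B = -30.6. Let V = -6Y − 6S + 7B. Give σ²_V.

σ²_V = 5107.4

σ²_V = a²·σ²_Y + b²·σ²_S + c²·σ²_B + 2ab·covariance of Y and S + 2ac·covariance of Y and B + 2bc·covariance of S and B, with a = -6, b = -6, c = 7.
= 540 + 2098.8 + 1362.2 + (-842.4) + (-621.6) + 2570.4
= 5107.4.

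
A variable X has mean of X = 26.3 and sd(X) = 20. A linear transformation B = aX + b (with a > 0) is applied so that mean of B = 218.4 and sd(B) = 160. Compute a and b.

a = 8, b = 8

sd(B) = a·sd(X) (a > 0), so a = 160/20 = 8.
mean of B = a·mean of X + b, so b = 218.4 − 8·26.3 = 8.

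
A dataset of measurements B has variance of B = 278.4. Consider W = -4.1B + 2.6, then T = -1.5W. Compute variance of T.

variance of W = (-4.1)²·278.4 = 4679.904.
variance of T = (-1.5)²·4679.904 = 10529.784.

variance of T = 10529.784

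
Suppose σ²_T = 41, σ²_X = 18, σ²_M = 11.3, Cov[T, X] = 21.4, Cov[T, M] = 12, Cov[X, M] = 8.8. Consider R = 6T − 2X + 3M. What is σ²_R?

σ²_R = a²·σ²_T + b²·σ²_X + c²·σ²_M + 2ab·Cov[T, X] + 2ac·Cov[T, M] + 2bc·Cov[X, M], with a = 6, b = -2, c = 3.
= 1476 + 72 + 101.7 + (-513.6) + 432 + (-105.6)
= 1462.5.

σ²_R = 1462.5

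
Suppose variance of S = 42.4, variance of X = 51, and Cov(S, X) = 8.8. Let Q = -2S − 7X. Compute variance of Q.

variance of Q = 2915

variance of Q = a²·variance of S + b²·variance of X + 2ab·Cov(S, X) with a = -2, b = -7.
= (-2)²·42.4 + (-7)²·51 + 2·(-2)·(-7)·8.8
= 169.6 + 2499 + 246.4 = 2915.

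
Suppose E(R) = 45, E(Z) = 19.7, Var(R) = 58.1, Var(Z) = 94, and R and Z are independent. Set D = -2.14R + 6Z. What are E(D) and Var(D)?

E(D) = 21.9, Var(D) = 3650.07476

E(D) = (-2.14)·E(R) + 6·E(Z) = (-2.14)·45 + 6·19.7 = 21.9.
Var(D) = a²·Var(R) + b²·Var(Z) + 2ab·Cov(R, Z) with a = -2.14, b = 6.
Independence gives Cov(R, Z) = 0.
= (-2.14)²·58.1 + 6²·94 + 2·(-2.14)·6·0
= 266.07476 + 3384 + 0 = 3650.07476.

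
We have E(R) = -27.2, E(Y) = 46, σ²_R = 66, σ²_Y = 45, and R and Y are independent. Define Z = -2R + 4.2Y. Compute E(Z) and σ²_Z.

E(Z) = (-2)·E(R) + 4.2·E(Y) = (-2)·(-27.2) + 4.2·46 = 247.6.
σ²_Z = a²·σ²_R + b²·σ²_Y + 2ab·covariance of R and Y with a = -2, b = 4.2.
Independence gives covariance of R and Y = 0.
= (-2)²·66 + 4.2²·45 + 2·(-2)·4.2·0
= 264 + 793.8 + 0 = 1057.8.

E(Z) = 247.6, σ²_Z = 1057.8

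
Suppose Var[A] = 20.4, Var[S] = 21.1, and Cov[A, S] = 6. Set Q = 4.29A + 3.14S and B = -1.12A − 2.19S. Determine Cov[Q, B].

Cov[Q, B] = -320.58558

By bilinearity, Cov[Q, B] = ac·Var[A] + bd·Var[S] + (ad+bc)·Cov[A, S], with a=4.29, b=3.14, c=-1.12, d=-2.19.
ac·Var[A] = 4.29·(-1.12)·20.4 = -98.01792
bd·Var[S] = 3.14·(-2.19)·21.1 = -145.09626
(ad+bc)·Cov[A, S] = (-12.9119)·6 = -77.4714
Cov[Q, B] = -98.01792 + (-145.09626) + (-77.4714) = -320.58558.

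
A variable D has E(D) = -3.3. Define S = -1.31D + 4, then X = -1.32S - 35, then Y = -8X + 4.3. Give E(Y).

E(Y) = 372.19088

E(S) = (-1.31)·(-3.3) + 4 = 8.323.
E(X) = (-1.32)·8.323 + (-35) = -45.98636.
E(Y) = (-8)·(-45.98636) + 4.3 = 372.19088.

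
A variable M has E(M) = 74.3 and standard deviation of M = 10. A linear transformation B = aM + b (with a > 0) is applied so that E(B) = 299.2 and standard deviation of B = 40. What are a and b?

a = 4, b = 2

standard deviation of B = a·standard deviation of M (a > 0), so a = 40/10 = 4.
E(B) = a·E(M) + b, so b = 299.2 − 4·74.3 = 2.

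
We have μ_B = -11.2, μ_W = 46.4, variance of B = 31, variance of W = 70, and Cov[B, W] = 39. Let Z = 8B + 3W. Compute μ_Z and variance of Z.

μ_Z = 8·μ_B + 3·μ_W = 8·(-11.2) + 3·46.4 = 49.6.
variance of Z = a²·variance of B + b²·variance of W + 2ab·Cov[B, W] with a = 8, b = 3.
= 8²·31 + 3²·70 + 2·8·3·39
= 1984 + 630 + 1872 = 4486.

μ_Z = 49.6, variance of Z = 4486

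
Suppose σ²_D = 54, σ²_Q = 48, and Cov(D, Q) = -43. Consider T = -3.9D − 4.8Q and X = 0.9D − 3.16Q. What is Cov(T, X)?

By bilinearity, Cov(T, X) = ac·σ²_D + bd·σ²_Q + (ad+bc)·Cov(D, Q), with a=-3.9, b=-4.8, c=0.9, d=-3.16.
ac·σ²_D = (-3.9)·0.9·54 = -189.54
bd·σ²_Q = (-4.8)·(-3.16)·48 = 728.064
(ad+bc)·Cov(D, Q) = (8.004)·(-43) = -344.172
Cov(T, X) = -189.54 + 728.064 + (-344.172) = 194.352.

Cov(T, X) = 194.352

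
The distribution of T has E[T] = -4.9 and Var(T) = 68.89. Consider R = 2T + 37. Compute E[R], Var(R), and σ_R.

R = 2T + 37 is linear with a = 2, b = 37.
E[R] = a·E[T] + b = 2·(-4.9) + 37 = 27.2.
Var(R) = a²·Var(T) = 2²·68.89 = 275.56 (the additive constant 37 does not affect variance).
σ_T = √68.89 = 8.3.
σ_R = |a|·σ_T = |2|·8.3 = 16.6.

E[R] = 27.2, Var(R) = 275.56, σ_R = 16.6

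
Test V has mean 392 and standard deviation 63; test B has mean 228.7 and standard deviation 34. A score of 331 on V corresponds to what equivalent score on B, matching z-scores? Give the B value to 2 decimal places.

B = 195.78

z = (331 − 392)/63 ≈ -0.9683.
B = 228.7 + z·34 = 228.7 + (331 − 392)·34/63 ≈ 195.78.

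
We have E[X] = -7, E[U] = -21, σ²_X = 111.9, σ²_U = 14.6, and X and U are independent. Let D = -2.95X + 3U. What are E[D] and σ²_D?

E[D] = -42.35, σ²_D = 1105.20975

E[D] = (-2.95)·E[X] + 3·E[U] = (-2.95)·(-7) + 3·(-21) = -42.35.
σ²_D = a²·σ²_X + b²·σ²_U + 2ab·covariance of X and U with a = -2.95, b = 3.
Independence gives covariance of X and U = 0.
= (-2.95)²·111.9 + 3²·14.6 + 2·(-2.95)·3·0
= 973.80975 + 131.4 + 0 = 1105.20975.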